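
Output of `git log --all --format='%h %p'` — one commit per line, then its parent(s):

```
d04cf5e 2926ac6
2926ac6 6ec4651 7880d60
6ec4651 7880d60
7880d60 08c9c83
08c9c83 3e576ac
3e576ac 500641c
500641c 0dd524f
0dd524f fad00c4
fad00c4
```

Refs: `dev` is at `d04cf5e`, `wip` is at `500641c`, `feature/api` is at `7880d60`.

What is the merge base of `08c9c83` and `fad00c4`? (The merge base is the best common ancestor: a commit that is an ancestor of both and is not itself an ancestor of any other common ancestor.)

Ancestors of 08c9c83: {08c9c83, 0dd524f, 3e576ac, 500641c, fad00c4}.
Ancestors of fad00c4: {fad00c4}.
Common ancestors: {fad00c4}.
The only common ancestor is fad00c4, so it is the merge base.

fad00c4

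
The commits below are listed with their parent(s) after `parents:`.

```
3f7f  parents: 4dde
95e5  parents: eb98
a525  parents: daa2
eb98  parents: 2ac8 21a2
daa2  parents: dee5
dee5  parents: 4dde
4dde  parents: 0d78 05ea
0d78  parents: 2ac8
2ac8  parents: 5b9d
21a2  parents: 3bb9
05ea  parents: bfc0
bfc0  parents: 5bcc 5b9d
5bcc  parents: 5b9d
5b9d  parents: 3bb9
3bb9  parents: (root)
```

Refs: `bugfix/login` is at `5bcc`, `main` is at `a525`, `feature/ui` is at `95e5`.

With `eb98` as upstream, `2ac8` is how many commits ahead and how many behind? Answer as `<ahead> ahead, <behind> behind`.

0 ahead, 2 behind

Reachable from 2ac8: {2ac8, 3bb9, 5b9d}.
Reachable from eb98: {21a2, 2ac8, 3bb9, 5b9d, eb98}.
Only in 2ac8's history (ahead): {} — 0.
Only in eb98's history (behind): {21a2, eb98} — 2.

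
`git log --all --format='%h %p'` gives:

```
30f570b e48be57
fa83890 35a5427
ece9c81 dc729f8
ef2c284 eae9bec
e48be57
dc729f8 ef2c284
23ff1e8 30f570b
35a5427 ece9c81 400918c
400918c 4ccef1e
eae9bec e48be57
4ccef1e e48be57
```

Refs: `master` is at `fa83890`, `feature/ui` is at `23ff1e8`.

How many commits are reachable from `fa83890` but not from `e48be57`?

Reachable from fa83890: {35a5427, 400918c, 4ccef1e, dc729f8, e48be57, eae9bec, ece9c81, ef2c284, fa83890}.
Reachable from e48be57: {e48be57}.
In fa83890's history but not e48be57's: {35a5427, 400918c, 4ccef1e, dc729f8, eae9bec, ece9c81, ef2c284, fa83890} — 8 commits.

8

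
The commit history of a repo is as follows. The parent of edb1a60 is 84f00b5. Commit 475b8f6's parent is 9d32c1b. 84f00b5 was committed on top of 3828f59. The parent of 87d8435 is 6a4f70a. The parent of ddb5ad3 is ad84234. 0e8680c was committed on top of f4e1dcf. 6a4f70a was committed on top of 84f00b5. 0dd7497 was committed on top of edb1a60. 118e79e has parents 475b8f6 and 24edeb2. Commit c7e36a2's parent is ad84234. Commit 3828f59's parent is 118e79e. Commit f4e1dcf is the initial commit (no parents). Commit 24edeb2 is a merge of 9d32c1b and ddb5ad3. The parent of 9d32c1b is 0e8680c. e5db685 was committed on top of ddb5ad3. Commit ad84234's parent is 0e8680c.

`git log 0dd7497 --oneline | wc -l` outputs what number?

12

Walking parent pointers from 0dd7497: reachable set = {0dd7497, 0e8680c, 118e79e, 24edeb2, 3828f59, 475b8f6, 84f00b5, 9d32c1b, ad84234, ddb5ad3, edb1a60, f4e1dcf}.
That is 12 commits.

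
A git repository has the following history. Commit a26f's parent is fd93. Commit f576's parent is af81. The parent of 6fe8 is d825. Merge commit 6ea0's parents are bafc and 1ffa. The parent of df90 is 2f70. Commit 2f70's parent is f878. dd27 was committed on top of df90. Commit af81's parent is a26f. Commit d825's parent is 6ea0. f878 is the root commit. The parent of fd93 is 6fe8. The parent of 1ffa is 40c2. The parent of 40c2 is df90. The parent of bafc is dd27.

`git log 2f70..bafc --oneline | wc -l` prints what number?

Reachable from bafc: {2f70, bafc, dd27, df90, f878}.
Reachable from 2f70: {2f70, f878}.
In bafc's history but not 2f70's: {bafc, dd27, df90} — 3 commits.

3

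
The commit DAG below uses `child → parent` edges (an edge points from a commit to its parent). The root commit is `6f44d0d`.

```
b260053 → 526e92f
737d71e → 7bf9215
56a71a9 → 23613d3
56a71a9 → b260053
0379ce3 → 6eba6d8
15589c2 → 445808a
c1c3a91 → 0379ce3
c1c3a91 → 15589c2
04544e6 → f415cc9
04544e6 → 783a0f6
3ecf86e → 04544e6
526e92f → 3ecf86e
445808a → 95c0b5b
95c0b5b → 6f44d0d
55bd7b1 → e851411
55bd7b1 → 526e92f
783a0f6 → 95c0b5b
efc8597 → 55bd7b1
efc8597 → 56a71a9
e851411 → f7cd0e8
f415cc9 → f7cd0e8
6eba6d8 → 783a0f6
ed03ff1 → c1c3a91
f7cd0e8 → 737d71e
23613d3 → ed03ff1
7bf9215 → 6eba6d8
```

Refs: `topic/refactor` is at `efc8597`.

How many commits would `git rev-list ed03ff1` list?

Walking parent pointers from ed03ff1: reachable set = {0379ce3, 15589c2, 445808a, 6eba6d8, 6f44d0d, 783a0f6, 95c0b5b, c1c3a91, ed03ff1}.
That is 9 commits.

9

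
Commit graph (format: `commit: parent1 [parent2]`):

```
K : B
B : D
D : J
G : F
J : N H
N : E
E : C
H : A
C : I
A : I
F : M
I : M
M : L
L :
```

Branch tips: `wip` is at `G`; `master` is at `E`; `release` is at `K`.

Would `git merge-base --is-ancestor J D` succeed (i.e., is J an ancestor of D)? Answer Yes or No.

Ancestors of D (commits reachable by following parents): {A, C, D, E, H, I, J, L, M, N}.
J is in that set, so it is an ancestor of D.

Yes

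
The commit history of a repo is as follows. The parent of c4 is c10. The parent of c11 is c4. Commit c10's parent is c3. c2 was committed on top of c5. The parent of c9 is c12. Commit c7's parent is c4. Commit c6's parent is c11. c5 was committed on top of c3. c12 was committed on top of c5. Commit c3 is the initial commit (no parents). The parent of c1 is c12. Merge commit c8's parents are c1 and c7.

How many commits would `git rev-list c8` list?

8

Walking parent pointers from c8: reachable set = {c1, c10, c12, c3, c4, c5, c7, c8}.
That is 8 commits.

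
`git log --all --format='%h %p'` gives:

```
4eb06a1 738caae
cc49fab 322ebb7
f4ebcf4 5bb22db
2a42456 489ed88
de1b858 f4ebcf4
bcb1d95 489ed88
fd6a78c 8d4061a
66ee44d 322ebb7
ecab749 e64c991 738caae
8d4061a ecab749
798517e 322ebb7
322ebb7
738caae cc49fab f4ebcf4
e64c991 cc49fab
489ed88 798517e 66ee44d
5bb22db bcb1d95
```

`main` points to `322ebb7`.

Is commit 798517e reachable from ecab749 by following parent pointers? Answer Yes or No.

Ancestors of ecab749 (commits reachable by following parents): {322ebb7, 489ed88, 5bb22db, 66ee44d, 738caae, 798517e, bcb1d95, cc49fab, e64c991, ecab749, f4ebcf4}.
798517e is in that set, so it is an ancestor of ecab749.

Yes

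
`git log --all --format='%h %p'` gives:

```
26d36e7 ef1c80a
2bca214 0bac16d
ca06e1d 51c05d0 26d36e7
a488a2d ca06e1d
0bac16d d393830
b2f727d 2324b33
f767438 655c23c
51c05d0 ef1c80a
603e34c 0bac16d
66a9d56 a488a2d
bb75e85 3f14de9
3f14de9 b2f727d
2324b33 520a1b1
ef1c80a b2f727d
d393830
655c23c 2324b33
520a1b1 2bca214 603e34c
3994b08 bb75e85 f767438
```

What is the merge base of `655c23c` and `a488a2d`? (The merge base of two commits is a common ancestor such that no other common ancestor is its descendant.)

2324b33

Ancestors of 655c23c: {0bac16d, 2324b33, 2bca214, 520a1b1, 603e34c, 655c23c, d393830}.
Ancestors of a488a2d: {0bac16d, 2324b33, 26d36e7, 2bca214, 51c05d0, 520a1b1, 603e34c, a488a2d, b2f727d, ca06e1d, d393830, ef1c80a}.
Common ancestors: {0bac16d, 2324b33, 2bca214, 520a1b1, 603e34c, d393830}.
Among these, 2324b33 is not an ancestor of any other common ancestor — it is the merge base.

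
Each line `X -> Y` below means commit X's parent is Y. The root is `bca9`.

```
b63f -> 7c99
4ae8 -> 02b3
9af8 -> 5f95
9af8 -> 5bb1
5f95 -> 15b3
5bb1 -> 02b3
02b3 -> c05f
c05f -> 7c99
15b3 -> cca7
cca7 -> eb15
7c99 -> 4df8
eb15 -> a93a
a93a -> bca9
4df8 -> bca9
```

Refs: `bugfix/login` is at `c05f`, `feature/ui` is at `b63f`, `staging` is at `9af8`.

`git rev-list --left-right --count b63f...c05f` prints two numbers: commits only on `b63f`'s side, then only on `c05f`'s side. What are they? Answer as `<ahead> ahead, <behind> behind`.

Reachable from b63f: {4df8, 7c99, b63f, bca9}.
Reachable from c05f: {4df8, 7c99, bca9, c05f}.
Only in b63f's history (ahead): {b63f} — 1.
Only in c05f's history (behind): {c05f} — 1.

1 ahead, 1 behind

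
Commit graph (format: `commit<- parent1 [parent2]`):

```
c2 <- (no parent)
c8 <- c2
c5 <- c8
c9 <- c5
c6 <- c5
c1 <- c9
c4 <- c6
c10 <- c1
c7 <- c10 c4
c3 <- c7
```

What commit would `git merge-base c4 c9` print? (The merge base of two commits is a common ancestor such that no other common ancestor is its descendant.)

c5

Ancestors of c4: {c2, c4, c5, c6, c8}.
Ancestors of c9: {c2, c5, c8, c9}.
Common ancestors: {c2, c5, c8}.
Among these, c5 is not an ancestor of any other common ancestor — it is the merge base.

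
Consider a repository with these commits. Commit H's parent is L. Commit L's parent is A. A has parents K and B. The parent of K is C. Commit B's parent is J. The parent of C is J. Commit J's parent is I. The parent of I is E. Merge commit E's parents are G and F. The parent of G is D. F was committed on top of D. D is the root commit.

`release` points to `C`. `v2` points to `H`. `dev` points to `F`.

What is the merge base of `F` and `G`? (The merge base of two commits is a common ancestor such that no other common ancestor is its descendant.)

D

Ancestors of F: {D, F}.
Ancestors of G: {D, G}.
Common ancestors: {D}.
The only common ancestor is D, so it is the merge base.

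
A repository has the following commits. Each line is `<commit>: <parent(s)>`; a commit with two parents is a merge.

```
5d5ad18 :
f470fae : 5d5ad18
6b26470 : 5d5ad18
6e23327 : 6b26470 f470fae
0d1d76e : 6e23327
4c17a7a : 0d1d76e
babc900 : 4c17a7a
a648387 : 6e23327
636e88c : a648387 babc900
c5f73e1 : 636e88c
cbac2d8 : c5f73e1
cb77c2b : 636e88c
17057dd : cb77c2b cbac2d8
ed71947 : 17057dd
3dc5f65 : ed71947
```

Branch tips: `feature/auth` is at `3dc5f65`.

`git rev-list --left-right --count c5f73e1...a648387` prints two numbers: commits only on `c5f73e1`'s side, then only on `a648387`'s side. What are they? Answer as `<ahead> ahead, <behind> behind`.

Reachable from c5f73e1: {0d1d76e, 4c17a7a, 5d5ad18, 636e88c, 6b26470, 6e23327, a648387, babc900, c5f73e1, f470fae}.
Reachable from a648387: {5d5ad18, 6b26470, 6e23327, a648387, f470fae}.
Only in c5f73e1's history (ahead): {0d1d76e, 4c17a7a, 636e88c, babc900, c5f73e1} — 5.
Only in a648387's history (behind): {} — 0.

5 ahead, 0 behind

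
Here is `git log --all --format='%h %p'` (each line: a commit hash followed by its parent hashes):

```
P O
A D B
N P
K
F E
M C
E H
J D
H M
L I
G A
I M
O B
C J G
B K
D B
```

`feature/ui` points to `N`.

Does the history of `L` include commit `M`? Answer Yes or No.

Yes

Ancestors of L (commits reachable by following parents): {A, B, C, D, G, I, J, K, L, M}.
M is in that set, so it is an ancestor of L.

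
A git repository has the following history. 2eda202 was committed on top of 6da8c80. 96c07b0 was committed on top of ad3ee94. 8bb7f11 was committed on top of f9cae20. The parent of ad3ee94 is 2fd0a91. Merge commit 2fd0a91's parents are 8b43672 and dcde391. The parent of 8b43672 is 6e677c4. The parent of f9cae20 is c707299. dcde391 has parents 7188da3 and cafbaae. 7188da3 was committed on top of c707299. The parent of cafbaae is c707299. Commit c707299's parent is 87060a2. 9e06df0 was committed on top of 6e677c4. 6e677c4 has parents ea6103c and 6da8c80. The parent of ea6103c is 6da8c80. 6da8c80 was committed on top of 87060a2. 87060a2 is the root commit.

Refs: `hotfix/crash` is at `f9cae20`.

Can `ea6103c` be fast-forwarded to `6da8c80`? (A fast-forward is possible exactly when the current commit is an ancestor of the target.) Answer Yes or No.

A fast-forward from ea6103c to 6da8c80 is possible iff ea6103c is an ancestor of 6da8c80.
Ancestors of 6da8c80: {6da8c80, 87060a2}.
ea6103c is not among them, so fast-forward is not possible.

No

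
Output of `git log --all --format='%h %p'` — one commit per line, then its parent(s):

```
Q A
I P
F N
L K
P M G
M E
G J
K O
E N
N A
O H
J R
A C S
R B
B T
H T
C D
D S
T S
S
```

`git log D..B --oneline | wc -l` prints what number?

2

Reachable from B: {B, S, T}.
Reachable from D: {D, S}.
In B's history but not D's: {B, T} — 2 commits.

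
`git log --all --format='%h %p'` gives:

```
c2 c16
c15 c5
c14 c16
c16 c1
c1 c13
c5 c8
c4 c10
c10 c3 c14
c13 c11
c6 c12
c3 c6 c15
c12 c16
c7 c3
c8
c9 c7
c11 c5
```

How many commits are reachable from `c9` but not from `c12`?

5

Reachable from c9: {c1, c11, c12, c13, c15, c16, c3, c5, c6, c7, c8, c9}.
Reachable from c12: {c1, c11, c12, c13, c16, c5, c8}.
In c9's history but not c12's: {c15, c3, c6, c7, c9} — 5 commits.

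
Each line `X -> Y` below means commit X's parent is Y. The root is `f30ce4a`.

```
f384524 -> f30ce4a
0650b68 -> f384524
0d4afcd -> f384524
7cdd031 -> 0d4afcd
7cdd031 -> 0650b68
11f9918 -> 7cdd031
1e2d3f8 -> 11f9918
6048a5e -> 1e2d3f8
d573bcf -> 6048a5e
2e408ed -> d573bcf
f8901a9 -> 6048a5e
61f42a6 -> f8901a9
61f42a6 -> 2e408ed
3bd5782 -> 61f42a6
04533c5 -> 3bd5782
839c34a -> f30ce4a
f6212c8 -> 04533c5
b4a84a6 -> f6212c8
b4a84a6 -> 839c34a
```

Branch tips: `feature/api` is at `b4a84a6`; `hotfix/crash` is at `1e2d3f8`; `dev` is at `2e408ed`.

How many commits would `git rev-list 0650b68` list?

3

Walking parent pointers from 0650b68: reachable set = {0650b68, f30ce4a, f384524}.
That is 3 commits.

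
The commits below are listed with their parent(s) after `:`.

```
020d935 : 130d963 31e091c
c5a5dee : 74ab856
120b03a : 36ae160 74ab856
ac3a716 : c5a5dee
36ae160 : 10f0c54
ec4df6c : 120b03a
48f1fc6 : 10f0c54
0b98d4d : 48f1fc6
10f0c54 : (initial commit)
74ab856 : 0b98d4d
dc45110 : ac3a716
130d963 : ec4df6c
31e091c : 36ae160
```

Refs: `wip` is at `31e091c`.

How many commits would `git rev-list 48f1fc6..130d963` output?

6

Reachable from 130d963: {0b98d4d, 10f0c54, 120b03a, 130d963, 36ae160, 48f1fc6, 74ab856, ec4df6c}.
Reachable from 48f1fc6: {10f0c54, 48f1fc6}.
In 130d963's history but not 48f1fc6's: {0b98d4d, 120b03a, 130d963, 36ae160, 74ab856, ec4df6c} — 6 commits.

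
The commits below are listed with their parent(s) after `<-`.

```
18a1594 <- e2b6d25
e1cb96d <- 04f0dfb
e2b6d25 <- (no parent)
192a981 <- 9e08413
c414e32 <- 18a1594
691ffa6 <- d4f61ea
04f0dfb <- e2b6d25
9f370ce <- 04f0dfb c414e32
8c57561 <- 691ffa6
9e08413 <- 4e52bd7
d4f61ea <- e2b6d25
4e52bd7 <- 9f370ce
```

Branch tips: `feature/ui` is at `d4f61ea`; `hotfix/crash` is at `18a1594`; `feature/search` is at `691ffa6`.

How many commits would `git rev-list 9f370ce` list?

Walking parent pointers from 9f370ce: reachable set = {04f0dfb, 18a1594, 9f370ce, c414e32, e2b6d25}.
That is 5 commits.

5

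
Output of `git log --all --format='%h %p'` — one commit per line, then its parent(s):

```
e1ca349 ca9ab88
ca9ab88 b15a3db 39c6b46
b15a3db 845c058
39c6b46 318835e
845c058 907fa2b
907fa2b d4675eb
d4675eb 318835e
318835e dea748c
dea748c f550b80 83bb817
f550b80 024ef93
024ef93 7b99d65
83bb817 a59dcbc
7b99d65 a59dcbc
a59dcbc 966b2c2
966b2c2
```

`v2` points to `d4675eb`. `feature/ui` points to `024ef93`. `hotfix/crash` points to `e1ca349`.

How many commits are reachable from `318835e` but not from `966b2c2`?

Reachable from 318835e: {024ef93, 318835e, 7b99d65, 83bb817, 966b2c2, a59dcbc, dea748c, f550b80}.
Reachable from 966b2c2: {966b2c2}.
In 318835e's history but not 966b2c2's: {024ef93, 318835e, 7b99d65, 83bb817, a59dcbc, dea748c, f550b80} — 7 commits.

7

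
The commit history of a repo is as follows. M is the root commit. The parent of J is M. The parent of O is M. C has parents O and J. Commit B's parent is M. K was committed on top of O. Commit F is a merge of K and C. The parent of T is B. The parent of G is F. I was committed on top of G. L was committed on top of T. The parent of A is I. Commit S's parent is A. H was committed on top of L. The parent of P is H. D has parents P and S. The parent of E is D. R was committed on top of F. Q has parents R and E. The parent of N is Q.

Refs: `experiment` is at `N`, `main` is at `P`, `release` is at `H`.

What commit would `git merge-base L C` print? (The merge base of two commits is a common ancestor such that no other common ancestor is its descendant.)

M

Ancestors of L: {B, L, M, T}.
Ancestors of C: {C, J, M, O}.
Common ancestors: {M}.
The only common ancestor is M, so it is the merge base.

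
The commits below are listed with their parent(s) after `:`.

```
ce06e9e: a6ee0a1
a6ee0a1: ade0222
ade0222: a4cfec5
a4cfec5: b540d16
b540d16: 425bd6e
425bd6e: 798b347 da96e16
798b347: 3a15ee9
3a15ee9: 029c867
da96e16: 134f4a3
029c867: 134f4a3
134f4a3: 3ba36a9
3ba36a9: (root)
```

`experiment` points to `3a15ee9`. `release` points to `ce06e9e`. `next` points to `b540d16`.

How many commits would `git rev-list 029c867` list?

Walking parent pointers from 029c867: reachable set = {029c867, 134f4a3, 3ba36a9}.
That is 3 commits.

3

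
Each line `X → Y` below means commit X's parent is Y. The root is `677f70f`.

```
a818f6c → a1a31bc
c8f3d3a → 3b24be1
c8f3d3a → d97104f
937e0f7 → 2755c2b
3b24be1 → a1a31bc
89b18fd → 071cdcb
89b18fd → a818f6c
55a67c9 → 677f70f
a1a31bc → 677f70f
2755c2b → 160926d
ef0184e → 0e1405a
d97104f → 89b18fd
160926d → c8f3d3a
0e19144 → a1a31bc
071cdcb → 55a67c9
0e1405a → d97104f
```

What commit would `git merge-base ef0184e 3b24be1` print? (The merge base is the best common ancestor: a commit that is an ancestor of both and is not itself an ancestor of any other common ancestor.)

Ancestors of ef0184e: {071cdcb, 0e1405a, 55a67c9, 677f70f, 89b18fd, a1a31bc, a818f6c, d97104f, ef0184e}.
Ancestors of 3b24be1: {3b24be1, 677f70f, a1a31bc}.
Common ancestors: {677f70f, a1a31bc}.
Among these, a1a31bc is not an ancestor of any other common ancestor — it is the merge base.

a1a31bc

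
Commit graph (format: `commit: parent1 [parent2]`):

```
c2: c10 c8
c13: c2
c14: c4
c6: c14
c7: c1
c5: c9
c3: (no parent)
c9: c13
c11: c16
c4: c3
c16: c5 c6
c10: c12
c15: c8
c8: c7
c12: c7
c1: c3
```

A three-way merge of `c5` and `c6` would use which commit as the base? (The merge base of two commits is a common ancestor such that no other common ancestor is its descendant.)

Ancestors of c5: {c1, c10, c12, c13, c2, c3, c5, c7, c8, c9}.
Ancestors of c6: {c14, c3, c4, c6}.
Common ancestors: {c3}.
The only common ancestor is c3, so it is the merge base.

c3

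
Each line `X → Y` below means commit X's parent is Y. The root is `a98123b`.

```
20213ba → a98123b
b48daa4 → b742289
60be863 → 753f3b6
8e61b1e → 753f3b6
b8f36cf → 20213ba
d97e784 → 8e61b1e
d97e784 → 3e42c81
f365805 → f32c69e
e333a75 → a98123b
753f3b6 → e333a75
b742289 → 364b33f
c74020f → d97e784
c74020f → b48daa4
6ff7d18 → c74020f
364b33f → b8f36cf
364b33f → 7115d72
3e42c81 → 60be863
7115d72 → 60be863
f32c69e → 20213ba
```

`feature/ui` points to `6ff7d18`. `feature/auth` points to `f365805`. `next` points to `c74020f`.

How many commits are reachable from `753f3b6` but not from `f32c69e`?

2

Reachable from 753f3b6: {753f3b6, a98123b, e333a75}.
Reachable from f32c69e: {20213ba, a98123b, f32c69e}.
In 753f3b6's history but not f32c69e's: {753f3b6, e333a75} — 2 commits.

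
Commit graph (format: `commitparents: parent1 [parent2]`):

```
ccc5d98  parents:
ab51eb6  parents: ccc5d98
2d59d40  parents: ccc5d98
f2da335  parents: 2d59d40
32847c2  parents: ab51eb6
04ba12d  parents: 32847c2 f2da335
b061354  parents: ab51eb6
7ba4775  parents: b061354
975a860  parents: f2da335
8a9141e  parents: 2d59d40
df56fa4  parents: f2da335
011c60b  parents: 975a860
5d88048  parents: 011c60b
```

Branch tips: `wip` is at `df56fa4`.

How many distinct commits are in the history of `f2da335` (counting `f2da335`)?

Walking parent pointers from f2da335: reachable set = {2d59d40, ccc5d98, f2da335}.
That is 3 commits.

3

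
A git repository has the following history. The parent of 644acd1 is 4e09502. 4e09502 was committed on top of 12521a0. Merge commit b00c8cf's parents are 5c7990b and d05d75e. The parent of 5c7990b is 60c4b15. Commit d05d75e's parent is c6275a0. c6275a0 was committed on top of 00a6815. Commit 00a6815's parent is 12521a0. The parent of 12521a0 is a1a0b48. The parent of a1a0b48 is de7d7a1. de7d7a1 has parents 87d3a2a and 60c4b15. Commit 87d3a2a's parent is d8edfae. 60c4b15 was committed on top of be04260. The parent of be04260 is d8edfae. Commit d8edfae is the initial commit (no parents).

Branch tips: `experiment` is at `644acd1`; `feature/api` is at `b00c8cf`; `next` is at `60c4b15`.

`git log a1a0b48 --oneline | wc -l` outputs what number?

Walking parent pointers from a1a0b48: reachable set = {60c4b15, 87d3a2a, a1a0b48, be04260, d8edfae, de7d7a1}.
That is 6 commits.

6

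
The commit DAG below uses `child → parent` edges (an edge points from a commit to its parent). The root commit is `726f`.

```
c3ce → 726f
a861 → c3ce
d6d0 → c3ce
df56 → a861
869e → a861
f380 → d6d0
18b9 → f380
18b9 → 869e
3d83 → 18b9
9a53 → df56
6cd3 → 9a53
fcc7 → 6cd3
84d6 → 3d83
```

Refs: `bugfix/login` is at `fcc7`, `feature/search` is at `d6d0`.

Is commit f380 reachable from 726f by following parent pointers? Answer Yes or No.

Ancestors of 726f: {726f}.
f380 is not in that set, so it is not an ancestor of 726f.

No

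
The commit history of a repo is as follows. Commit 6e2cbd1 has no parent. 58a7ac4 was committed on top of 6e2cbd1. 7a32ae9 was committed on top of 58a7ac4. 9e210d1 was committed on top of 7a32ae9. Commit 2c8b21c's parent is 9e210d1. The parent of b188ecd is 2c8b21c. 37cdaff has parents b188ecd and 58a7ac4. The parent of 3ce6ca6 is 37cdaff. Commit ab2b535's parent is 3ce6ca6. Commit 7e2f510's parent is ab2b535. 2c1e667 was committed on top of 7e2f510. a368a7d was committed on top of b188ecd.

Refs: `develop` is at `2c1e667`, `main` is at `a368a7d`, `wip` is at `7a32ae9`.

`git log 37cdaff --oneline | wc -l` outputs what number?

Walking parent pointers from 37cdaff: reachable set = {2c8b21c, 37cdaff, 58a7ac4, 6e2cbd1, 7a32ae9, 9e210d1, b188ecd}.
That is 7 commits.

7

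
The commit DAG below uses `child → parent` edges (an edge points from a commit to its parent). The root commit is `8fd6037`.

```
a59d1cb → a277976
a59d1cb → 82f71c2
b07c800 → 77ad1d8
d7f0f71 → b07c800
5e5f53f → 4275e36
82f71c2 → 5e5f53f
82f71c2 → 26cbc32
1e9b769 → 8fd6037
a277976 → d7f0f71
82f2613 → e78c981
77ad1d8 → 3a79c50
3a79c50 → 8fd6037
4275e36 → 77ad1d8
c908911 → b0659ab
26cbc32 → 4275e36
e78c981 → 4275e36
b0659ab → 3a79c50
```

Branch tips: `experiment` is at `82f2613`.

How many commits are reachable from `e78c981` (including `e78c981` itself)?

5

Walking parent pointers from e78c981: reachable set = {3a79c50, 4275e36, 77ad1d8, 8fd6037, e78c981}.
That is 5 commits.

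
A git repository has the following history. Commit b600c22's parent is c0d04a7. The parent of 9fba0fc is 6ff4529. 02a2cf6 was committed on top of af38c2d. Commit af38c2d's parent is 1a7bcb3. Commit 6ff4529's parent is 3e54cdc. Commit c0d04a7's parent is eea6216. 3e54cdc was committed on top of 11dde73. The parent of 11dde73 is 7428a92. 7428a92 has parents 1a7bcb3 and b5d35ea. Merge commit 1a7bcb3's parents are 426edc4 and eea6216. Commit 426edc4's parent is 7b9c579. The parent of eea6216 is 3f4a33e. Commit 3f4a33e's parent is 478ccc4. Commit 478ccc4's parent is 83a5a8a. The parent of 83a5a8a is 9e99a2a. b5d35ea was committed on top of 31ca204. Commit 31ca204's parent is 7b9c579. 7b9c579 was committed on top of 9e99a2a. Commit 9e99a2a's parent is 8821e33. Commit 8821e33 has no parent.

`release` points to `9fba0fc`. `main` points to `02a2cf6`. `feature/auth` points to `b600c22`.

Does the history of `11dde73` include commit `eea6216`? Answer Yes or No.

Yes

Ancestors of 11dde73 (commits reachable by following parents): {11dde73, 1a7bcb3, 31ca204, 3f4a33e, 426edc4, 478ccc4, 7428a92, 7b9c579, 83a5a8a, 8821e33, 9e99a2a, b5d35ea, eea6216}.
eea6216 is in that set, so it is an ancestor of 11dde73.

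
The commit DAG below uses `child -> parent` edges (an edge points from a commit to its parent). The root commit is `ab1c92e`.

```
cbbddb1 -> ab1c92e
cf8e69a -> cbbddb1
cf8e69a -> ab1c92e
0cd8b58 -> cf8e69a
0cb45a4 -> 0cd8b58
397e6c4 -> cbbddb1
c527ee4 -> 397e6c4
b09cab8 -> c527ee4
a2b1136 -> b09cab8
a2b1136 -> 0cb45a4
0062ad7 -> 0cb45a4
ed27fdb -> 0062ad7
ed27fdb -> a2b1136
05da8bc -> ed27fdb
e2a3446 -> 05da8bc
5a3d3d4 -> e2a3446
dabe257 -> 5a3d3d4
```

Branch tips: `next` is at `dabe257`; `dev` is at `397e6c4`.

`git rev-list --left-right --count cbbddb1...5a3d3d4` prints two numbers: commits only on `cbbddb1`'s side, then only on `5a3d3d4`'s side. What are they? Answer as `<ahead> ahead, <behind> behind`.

0 ahead, 12 behind

Reachable from cbbddb1: {ab1c92e, cbbddb1}.
Reachable from 5a3d3d4: {0062ad7, 05da8bc, 0cb45a4, 0cd8b58, 397e6c4, 5a3d3d4, a2b1136, ab1c92e, b09cab8, c527ee4, cbbddb1, cf8e69a, e2a3446, ed27fdb}.
Only in cbbddb1's history (ahead): {} — 0.
Only in 5a3d3d4's history (behind): {0062ad7, 05da8bc, 0cb45a4, 0cd8b58, 397e6c4, 5a3d3d4, a2b1136, b09cab8, c527ee4, cf8e69a, e2a3446, ed27fdb} — 12.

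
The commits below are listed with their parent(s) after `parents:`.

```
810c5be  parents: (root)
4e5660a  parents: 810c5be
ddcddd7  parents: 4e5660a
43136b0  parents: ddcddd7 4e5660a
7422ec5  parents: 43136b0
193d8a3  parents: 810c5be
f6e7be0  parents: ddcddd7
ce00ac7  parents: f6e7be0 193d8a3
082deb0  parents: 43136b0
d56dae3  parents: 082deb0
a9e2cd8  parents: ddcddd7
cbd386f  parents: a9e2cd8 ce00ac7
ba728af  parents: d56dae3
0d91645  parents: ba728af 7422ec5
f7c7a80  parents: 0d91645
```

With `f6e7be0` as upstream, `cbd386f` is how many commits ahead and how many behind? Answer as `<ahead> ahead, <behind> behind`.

4 ahead, 0 behind

Reachable from cbd386f: {193d8a3, 4e5660a, 810c5be, a9e2cd8, cbd386f, ce00ac7, ddcddd7, f6e7be0}.
Reachable from f6e7be0: {4e5660a, 810c5be, ddcddd7, f6e7be0}.
Only in cbd386f's history (ahead): {193d8a3, a9e2cd8, cbd386f, ce00ac7} — 4.
Only in f6e7be0's history (behind): {} — 0.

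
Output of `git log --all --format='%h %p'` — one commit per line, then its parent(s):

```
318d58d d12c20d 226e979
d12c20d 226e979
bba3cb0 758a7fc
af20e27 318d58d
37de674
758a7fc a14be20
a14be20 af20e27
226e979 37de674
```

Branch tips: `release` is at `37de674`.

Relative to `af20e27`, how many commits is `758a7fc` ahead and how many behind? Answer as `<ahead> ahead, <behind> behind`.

Reachable from 758a7fc: {226e979, 318d58d, 37de674, 758a7fc, a14be20, af20e27, d12c20d}.
Reachable from af20e27: {226e979, 318d58d, 37de674, af20e27, d12c20d}.
Only in 758a7fc's history (ahead): {758a7fc, a14be20} — 2.
Only in af20e27's history (behind): {} — 0.

2 ahead, 0 behind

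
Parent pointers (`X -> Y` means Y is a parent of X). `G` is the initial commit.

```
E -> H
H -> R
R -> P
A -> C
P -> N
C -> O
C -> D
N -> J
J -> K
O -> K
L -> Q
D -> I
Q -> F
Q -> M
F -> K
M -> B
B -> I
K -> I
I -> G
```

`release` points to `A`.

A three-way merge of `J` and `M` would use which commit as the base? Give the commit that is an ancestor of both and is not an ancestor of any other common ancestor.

Ancestors of J: {G, I, J, K}.
Ancestors of M: {B, G, I, M}.
Common ancestors: {G, I}.
Among these, I is not an ancestor of any other common ancestor — it is the merge base.

I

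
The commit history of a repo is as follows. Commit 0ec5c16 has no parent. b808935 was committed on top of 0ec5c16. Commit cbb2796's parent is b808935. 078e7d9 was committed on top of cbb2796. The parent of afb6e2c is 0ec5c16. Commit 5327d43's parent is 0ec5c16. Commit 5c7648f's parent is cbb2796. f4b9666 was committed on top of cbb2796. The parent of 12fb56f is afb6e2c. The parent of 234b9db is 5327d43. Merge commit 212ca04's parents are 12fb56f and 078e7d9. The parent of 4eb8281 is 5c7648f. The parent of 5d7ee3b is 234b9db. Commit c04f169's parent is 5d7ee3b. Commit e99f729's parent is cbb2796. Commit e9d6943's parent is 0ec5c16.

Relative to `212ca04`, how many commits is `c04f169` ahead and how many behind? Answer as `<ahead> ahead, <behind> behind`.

Reachable from c04f169: {0ec5c16, 234b9db, 5327d43, 5d7ee3b, c04f169}.
Reachable from 212ca04: {078e7d9, 0ec5c16, 12fb56f, 212ca04, afb6e2c, b808935, cbb2796}.
Only in c04f169's history (ahead): {234b9db, 5327d43, 5d7ee3b, c04f169} — 4.
Only in 212ca04's history (behind): {078e7d9, 12fb56f, 212ca04, afb6e2c, b808935, cbb2796} — 6.

4 ahead, 6 behind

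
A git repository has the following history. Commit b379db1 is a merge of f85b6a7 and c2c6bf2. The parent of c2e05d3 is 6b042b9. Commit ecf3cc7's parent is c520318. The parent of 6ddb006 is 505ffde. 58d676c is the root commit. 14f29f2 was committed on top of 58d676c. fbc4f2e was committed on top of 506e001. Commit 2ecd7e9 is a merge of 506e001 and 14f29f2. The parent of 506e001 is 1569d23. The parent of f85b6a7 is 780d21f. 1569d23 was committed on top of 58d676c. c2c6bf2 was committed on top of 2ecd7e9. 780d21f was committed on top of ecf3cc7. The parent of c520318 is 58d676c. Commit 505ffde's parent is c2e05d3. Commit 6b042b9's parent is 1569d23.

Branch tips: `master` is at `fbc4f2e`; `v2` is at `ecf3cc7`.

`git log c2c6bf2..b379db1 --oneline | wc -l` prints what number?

Reachable from b379db1: {14f29f2, 1569d23, 2ecd7e9, 506e001, 58d676c, 780d21f, b379db1, c2c6bf2, c520318, ecf3cc7, f85b6a7}.
Reachable from c2c6bf2: {14f29f2, 1569d23, 2ecd7e9, 506e001, 58d676c, c2c6bf2}.
In b379db1's history but not c2c6bf2's: {780d21f, b379db1, c520318, ecf3cc7, f85b6a7} — 5 commits.

5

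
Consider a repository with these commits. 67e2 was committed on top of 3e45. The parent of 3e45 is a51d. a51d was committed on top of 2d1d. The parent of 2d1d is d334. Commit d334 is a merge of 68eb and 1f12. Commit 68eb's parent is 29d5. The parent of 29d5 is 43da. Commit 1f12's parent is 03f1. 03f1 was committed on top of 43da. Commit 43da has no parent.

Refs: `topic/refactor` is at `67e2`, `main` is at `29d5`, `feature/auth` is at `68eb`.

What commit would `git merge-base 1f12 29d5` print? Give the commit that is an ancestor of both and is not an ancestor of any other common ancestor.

43da

Ancestors of 1f12: {03f1, 1f12, 43da}.
Ancestors of 29d5: {29d5, 43da}.
Common ancestors: {43da}.
The only common ancestor is 43da, so it is the merge base.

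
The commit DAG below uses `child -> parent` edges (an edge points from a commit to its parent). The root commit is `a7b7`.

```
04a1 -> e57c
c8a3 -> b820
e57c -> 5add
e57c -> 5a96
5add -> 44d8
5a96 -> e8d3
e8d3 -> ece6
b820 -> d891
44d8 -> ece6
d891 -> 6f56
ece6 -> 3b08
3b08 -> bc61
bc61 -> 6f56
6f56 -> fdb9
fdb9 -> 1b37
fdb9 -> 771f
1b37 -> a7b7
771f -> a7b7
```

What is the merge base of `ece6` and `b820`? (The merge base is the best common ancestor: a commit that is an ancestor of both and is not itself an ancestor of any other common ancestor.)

Ancestors of ece6: {1b37, 3b08, 6f56, 771f, a7b7, bc61, ece6, fdb9}.
Ancestors of b820: {1b37, 6f56, 771f, a7b7, b820, d891, fdb9}.
Common ancestors: {1b37, 6f56, 771f, a7b7, fdb9}.
Among these, 6f56 is not an ancestor of any other common ancestor — it is the merge base.

6f56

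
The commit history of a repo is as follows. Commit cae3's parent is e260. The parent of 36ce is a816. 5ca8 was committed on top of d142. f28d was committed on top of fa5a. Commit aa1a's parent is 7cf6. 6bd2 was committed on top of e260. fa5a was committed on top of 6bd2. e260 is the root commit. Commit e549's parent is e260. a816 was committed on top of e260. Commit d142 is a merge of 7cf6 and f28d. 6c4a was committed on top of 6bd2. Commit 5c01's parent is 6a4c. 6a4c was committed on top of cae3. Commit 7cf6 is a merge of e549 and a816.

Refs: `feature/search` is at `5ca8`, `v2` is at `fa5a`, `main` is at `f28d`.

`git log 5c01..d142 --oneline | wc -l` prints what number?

Reachable from d142: {6bd2, 7cf6, a816, d142, e260, e549, f28d, fa5a}.
Reachable from 5c01: {5c01, 6a4c, cae3, e260}.
In d142's history but not 5c01's: {6bd2, 7cf6, a816, d142, e549, f28d, fa5a} — 7 commits.

7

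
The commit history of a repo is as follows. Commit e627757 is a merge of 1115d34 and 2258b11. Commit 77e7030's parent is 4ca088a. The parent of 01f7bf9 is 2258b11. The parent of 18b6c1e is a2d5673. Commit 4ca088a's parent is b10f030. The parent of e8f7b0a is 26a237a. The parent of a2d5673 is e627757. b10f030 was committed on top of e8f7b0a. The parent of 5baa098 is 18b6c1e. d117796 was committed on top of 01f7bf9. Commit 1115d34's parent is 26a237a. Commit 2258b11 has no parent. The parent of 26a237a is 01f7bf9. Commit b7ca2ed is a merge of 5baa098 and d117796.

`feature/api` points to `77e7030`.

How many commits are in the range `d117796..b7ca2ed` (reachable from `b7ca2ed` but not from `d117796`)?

7

Reachable from b7ca2ed: {01f7bf9, 1115d34, 18b6c1e, 2258b11, 26a237a, 5baa098, a2d5673, b7ca2ed, d117796, e627757}.
Reachable from d117796: {01f7bf9, 2258b11, d117796}.
In b7ca2ed's history but not d117796's: {1115d34, 18b6c1e, 26a237a, 5baa098, a2d5673, b7ca2ed, e627757} — 7 commits.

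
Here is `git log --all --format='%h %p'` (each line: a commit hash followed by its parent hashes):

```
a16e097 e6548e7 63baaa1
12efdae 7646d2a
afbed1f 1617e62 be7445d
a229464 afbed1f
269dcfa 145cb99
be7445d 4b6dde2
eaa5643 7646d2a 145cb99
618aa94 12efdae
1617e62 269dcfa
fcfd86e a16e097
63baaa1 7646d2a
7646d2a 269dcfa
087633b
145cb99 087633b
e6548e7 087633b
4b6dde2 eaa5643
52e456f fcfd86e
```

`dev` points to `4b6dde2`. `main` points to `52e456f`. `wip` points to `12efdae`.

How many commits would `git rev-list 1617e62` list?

4

Walking parent pointers from 1617e62: reachable set = {087633b, 145cb99, 1617e62, 269dcfa}.
That is 4 commits.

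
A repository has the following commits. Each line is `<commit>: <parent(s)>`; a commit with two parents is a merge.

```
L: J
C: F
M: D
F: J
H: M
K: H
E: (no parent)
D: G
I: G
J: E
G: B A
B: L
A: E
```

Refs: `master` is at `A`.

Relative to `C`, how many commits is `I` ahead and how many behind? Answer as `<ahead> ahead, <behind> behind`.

Reachable from I: {A, B, E, G, I, J, L}.
Reachable from C: {C, E, F, J}.
Only in I's history (ahead): {A, B, G, I, L} — 5.
Only in C's history (behind): {C, F} — 2.

5 ahead, 2 behind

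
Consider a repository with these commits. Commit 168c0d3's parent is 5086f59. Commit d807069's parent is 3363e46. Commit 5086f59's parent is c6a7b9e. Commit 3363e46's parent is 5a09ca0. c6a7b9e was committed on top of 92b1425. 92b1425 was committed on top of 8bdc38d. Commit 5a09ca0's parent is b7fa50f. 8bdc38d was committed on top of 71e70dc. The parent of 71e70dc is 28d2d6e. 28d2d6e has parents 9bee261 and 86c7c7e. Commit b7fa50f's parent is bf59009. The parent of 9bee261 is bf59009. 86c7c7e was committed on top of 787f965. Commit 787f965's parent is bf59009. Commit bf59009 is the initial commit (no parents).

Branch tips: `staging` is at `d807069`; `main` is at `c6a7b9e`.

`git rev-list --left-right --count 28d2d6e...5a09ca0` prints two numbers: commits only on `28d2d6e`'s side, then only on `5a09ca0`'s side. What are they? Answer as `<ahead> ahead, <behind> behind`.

4 ahead, 2 behind

Reachable from 28d2d6e: {28d2d6e, 787f965, 86c7c7e, 9bee261, bf59009}.
Reachable from 5a09ca0: {5a09ca0, b7fa50f, bf59009}.
Only in 28d2d6e's history (ahead): {28d2d6e, 787f965, 86c7c7e, 9bee261} — 4.
Only in 5a09ca0's history (behind): {5a09ca0, b7fa50f} — 2.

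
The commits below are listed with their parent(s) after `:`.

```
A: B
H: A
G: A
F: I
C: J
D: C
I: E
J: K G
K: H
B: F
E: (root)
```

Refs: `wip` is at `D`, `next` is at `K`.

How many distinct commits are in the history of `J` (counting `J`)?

Walking parent pointers from J: reachable set = {A, B, E, F, G, H, I, J, K}.
That is 9 commits.

9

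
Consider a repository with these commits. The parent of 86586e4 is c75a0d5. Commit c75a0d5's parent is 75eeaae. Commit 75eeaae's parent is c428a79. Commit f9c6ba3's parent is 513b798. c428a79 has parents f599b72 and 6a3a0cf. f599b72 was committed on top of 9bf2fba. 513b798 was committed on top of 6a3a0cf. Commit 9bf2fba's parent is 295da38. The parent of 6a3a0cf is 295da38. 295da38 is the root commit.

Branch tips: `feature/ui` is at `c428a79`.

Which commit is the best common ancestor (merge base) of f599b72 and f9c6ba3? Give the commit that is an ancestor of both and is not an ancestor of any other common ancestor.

295da38

Ancestors of f599b72: {295da38, 9bf2fba, f599b72}.
Ancestors of f9c6ba3: {295da38, 513b798, 6a3a0cf, f9c6ba3}.
Common ancestors: {295da38}.
The only common ancestor is 295da38, so it is the merge base.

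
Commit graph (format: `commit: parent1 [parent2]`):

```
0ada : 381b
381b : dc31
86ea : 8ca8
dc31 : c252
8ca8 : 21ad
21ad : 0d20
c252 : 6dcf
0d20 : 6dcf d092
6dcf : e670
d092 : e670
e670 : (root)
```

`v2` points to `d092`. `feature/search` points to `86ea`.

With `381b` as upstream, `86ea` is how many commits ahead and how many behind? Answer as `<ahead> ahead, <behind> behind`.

5 ahead, 3 behind

Reachable from 86ea: {0d20, 21ad, 6dcf, 86ea, 8ca8, d092, e670}.
Reachable from 381b: {381b, 6dcf, c252, dc31, e670}.
Only in 86ea's history (ahead): {0d20, 21ad, 86ea, 8ca8, d092} — 5.
Only in 381b's history (behind): {381b, c252, dc31} — 3.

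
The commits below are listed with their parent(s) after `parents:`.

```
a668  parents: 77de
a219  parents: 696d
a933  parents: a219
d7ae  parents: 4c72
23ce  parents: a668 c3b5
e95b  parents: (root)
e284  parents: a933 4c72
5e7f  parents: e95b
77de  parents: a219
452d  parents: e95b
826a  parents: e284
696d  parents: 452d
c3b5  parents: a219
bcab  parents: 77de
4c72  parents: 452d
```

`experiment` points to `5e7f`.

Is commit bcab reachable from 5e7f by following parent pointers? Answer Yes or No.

Ancestors of 5e7f: {5e7f, e95b}.
bcab is not in that set, so it is not an ancestor of 5e7f.

No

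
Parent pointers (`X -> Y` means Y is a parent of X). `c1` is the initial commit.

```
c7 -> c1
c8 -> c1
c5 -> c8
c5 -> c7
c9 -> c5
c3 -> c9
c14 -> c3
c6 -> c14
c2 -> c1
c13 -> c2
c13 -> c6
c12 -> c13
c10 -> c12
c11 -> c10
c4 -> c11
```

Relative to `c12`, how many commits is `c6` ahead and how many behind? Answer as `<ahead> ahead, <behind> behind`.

Reachable from c6: {c1, c14, c3, c5, c6, c7, c8, c9}.
Reachable from c12: {c1, c12, c13, c14, c2, c3, c5, c6, c7, c8, c9}.
Only in c6's history (ahead): {} — 0.
Only in c12's history (behind): {c12, c13, c2} — 3.

0 ahead, 3 behind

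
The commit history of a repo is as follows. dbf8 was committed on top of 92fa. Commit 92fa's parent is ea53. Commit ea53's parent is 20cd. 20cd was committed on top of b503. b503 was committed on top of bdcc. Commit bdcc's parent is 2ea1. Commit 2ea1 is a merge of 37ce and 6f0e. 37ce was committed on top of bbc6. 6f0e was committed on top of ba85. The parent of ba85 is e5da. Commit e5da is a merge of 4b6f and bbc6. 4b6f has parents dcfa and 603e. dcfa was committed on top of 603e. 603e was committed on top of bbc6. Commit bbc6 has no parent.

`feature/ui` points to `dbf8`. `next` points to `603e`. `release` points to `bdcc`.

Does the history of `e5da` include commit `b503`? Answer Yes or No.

Ancestors of e5da: {4b6f, 603e, bbc6, dcfa, e5da}.
b503 is not in that set, so it is not an ancestor of e5da.

No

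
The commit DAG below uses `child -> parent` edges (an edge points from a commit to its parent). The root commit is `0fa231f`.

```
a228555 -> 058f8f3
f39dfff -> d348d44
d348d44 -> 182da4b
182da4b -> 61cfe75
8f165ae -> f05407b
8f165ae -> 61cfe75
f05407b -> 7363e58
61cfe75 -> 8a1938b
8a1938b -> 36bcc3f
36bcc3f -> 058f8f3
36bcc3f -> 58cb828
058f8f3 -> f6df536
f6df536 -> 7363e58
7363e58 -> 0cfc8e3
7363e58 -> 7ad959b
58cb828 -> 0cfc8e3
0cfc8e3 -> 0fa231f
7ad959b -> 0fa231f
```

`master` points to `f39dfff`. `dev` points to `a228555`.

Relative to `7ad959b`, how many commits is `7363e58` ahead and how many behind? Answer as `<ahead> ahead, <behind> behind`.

2 ahead, 0 behind

Reachable from 7363e58: {0cfc8e3, 0fa231f, 7363e58, 7ad959b}.
Reachable from 7ad959b: {0fa231f, 7ad959b}.
Only in 7363e58's history (ahead): {0cfc8e3, 7363e58} — 2.
Only in 7ad959b's history (behind): {} — 0.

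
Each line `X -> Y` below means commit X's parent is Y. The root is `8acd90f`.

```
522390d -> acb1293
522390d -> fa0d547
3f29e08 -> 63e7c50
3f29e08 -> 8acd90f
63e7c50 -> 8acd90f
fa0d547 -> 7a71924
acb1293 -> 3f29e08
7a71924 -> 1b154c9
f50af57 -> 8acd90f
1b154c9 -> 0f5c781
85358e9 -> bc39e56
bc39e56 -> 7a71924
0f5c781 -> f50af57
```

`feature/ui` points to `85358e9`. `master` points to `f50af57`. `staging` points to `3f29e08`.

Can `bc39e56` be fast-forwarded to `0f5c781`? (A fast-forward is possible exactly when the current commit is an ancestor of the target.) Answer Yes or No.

A fast-forward from bc39e56 to 0f5c781 is possible iff bc39e56 is an ancestor of 0f5c781.
Ancestors of 0f5c781: {0f5c781, 8acd90f, f50af57}.
bc39e56 is not among them, so fast-forward is not possible.

No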